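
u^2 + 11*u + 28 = (u + 4)*(u + 7)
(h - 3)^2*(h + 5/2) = h^3 - 7*h^2/2 - 6*h + 45/2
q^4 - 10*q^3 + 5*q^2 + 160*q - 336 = (q - 7)*(q - 4)*(q - 3)*(q + 4)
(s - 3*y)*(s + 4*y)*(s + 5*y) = s^3 + 6*s^2*y - 7*s*y^2 - 60*y^3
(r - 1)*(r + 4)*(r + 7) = r^3 + 10*r^2 + 17*r - 28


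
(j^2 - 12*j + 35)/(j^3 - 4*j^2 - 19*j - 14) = (j - 5)/(j^2 + 3*j + 2)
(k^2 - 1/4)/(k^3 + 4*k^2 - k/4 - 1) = 1/(k + 4)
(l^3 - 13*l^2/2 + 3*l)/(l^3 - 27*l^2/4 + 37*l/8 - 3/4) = 4*l/(4*l - 1)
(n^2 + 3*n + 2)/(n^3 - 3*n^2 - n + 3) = (n + 2)/(n^2 - 4*n + 3)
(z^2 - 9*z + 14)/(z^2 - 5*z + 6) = (z - 7)/(z - 3)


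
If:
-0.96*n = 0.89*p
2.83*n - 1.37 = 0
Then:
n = 0.48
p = -0.52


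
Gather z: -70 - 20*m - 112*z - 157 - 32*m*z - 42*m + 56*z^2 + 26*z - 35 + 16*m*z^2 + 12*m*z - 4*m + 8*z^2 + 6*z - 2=-66*m + z^2*(16*m + 64) + z*(-20*m - 80) - 264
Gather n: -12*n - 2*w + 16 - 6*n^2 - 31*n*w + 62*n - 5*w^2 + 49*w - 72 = -6*n^2 + n*(50 - 31*w) - 5*w^2 + 47*w - 56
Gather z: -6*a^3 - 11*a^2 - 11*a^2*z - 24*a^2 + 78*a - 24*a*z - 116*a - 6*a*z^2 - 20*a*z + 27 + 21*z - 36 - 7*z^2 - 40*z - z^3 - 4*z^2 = -6*a^3 - 35*a^2 - 38*a - z^3 + z^2*(-6*a - 11) + z*(-11*a^2 - 44*a - 19) - 9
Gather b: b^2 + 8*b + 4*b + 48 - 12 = b^2 + 12*b + 36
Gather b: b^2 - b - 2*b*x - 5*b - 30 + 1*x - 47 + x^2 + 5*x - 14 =b^2 + b*(-2*x - 6) + x^2 + 6*x - 91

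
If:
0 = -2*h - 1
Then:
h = -1/2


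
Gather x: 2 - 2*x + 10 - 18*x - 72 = -20*x - 60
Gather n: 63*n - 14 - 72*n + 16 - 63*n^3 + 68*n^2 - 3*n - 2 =-63*n^3 + 68*n^2 - 12*n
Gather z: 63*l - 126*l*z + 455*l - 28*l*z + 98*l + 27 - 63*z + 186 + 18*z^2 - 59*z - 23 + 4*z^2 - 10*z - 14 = 616*l + 22*z^2 + z*(-154*l - 132) + 176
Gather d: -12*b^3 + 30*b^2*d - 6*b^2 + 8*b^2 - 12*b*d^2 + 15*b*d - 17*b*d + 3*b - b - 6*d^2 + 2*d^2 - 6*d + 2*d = -12*b^3 + 2*b^2 + 2*b + d^2*(-12*b - 4) + d*(30*b^2 - 2*b - 4)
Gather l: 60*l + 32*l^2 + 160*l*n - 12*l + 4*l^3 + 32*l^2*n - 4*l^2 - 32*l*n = 4*l^3 + l^2*(32*n + 28) + l*(128*n + 48)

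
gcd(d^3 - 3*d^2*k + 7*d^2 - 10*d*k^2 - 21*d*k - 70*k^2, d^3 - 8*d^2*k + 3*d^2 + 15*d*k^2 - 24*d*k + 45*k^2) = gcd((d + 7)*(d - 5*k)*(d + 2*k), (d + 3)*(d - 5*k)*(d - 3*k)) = d - 5*k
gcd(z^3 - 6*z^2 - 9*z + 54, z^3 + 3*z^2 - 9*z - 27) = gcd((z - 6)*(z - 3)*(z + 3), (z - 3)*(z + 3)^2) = z^2 - 9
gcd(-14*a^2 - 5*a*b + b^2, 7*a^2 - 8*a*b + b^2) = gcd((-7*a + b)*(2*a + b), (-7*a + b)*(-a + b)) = 7*a - b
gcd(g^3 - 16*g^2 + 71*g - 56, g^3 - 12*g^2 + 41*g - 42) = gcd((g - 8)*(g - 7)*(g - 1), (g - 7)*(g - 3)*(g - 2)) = g - 7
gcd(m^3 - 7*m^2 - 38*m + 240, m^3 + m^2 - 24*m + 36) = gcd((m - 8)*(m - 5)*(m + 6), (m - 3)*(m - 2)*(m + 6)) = m + 6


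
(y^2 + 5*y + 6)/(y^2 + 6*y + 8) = (y + 3)/(y + 4)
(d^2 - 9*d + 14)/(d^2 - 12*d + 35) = (d - 2)/(d - 5)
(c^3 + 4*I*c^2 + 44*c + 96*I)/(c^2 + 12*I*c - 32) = (c^2 - 4*I*c + 12)/(c + 4*I)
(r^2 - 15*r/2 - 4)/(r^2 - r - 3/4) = 2*(r - 8)/(2*r - 3)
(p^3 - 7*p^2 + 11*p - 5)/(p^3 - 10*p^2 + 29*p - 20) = (p - 1)/(p - 4)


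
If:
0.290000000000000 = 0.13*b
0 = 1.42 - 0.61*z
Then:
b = 2.23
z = 2.33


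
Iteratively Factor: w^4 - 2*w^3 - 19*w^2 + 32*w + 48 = (w - 3)*(w^3 + w^2 - 16*w - 16) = (w - 3)*(w + 1)*(w^2 - 16) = (w - 4)*(w - 3)*(w + 1)*(w + 4)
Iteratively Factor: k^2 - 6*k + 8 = (k - 2)*(k - 4)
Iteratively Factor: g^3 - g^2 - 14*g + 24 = (g - 2)*(g^2 + g - 12) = (g - 3)*(g - 2)*(g + 4)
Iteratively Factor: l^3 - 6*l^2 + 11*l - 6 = (l - 1)*(l^2 - 5*l + 6) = (l - 3)*(l - 1)*(l - 2)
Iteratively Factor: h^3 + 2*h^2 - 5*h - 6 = (h + 1)*(h^2 + h - 6) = (h - 2)*(h + 1)*(h + 3)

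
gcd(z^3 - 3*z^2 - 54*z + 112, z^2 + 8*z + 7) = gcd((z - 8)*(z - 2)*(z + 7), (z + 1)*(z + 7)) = z + 7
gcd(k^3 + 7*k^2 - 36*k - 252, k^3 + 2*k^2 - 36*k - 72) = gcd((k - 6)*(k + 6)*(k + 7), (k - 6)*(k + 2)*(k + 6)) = k^2 - 36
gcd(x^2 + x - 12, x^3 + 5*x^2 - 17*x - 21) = x - 3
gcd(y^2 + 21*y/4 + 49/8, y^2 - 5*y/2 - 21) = y + 7/2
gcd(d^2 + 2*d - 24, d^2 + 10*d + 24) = d + 6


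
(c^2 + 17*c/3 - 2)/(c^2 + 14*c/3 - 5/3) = (c + 6)/(c + 5)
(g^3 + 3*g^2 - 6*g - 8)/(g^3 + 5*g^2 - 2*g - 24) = (g + 1)/(g + 3)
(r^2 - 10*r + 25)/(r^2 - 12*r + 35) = (r - 5)/(r - 7)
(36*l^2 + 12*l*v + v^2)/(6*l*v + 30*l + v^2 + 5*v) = (6*l + v)/(v + 5)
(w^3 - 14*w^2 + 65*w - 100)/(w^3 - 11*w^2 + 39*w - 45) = (w^2 - 9*w + 20)/(w^2 - 6*w + 9)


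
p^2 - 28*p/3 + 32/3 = (p - 8)*(p - 4/3)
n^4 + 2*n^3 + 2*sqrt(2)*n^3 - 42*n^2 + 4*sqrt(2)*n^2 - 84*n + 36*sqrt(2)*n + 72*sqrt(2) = (n + 2)*(n - 3*sqrt(2))*(n - sqrt(2))*(n + 6*sqrt(2))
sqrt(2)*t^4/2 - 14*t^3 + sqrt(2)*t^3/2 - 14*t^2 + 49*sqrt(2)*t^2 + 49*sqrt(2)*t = t*(t - 7*sqrt(2))^2*(sqrt(2)*t/2 + sqrt(2)/2)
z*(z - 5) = z^2 - 5*z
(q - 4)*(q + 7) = q^2 + 3*q - 28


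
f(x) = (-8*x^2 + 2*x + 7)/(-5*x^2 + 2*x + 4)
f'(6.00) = -0.00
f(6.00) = 1.64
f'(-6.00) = -0.00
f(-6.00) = 1.56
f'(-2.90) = -0.04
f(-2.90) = 1.51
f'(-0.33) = -1.10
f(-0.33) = 1.96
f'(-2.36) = -0.07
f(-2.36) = 1.48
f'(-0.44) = -2.12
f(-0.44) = 2.12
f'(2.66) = -0.05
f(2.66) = 1.70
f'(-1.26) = -0.55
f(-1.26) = 1.27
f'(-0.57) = -7.45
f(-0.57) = 2.64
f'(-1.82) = -0.14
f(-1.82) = 1.43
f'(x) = (2 - 16*x)/(-5*x^2 + 2*x + 4) + (10*x - 2)*(-8*x^2 + 2*x + 7)/(-5*x^2 + 2*x + 4)^2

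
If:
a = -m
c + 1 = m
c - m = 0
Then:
No Solution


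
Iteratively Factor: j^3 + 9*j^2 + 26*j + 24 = (j + 2)*(j^2 + 7*j + 12) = (j + 2)*(j + 4)*(j + 3)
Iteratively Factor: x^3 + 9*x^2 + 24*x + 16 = (x + 1)*(x^2 + 8*x + 16) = (x + 1)*(x + 4)*(x + 4)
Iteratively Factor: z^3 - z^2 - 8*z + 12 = (z - 2)*(z^2 + z - 6) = (z - 2)*(z + 3)*(z - 2)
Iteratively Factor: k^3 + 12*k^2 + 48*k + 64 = (k + 4)*(k^2 + 8*k + 16) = (k + 4)^2*(k + 4)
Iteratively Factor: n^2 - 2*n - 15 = (n + 3)*(n - 5)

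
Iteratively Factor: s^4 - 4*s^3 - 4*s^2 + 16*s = (s)*(s^3 - 4*s^2 - 4*s + 16) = s*(s + 2)*(s^2 - 6*s + 8) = s*(s - 4)*(s + 2)*(s - 2)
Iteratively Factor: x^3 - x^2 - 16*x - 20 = (x + 2)*(x^2 - 3*x - 10) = (x + 2)^2*(x - 5)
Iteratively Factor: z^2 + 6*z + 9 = (z + 3)*(z + 3)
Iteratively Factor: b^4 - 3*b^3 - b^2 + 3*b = (b - 1)*(b^3 - 2*b^2 - 3*b) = (b - 3)*(b - 1)*(b^2 + b) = b*(b - 3)*(b - 1)*(b + 1)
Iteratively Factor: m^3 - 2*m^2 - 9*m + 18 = (m - 3)*(m^2 + m - 6) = (m - 3)*(m + 3)*(m - 2)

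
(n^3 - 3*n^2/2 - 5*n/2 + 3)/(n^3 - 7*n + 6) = (n + 3/2)/(n + 3)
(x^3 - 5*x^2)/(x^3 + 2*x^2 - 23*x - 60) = x^2/(x^2 + 7*x + 12)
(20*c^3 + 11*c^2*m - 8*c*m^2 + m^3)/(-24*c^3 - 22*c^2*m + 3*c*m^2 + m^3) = (-5*c + m)/(6*c + m)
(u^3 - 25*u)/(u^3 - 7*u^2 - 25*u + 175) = u/(u - 7)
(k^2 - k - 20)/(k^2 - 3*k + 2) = (k^2 - k - 20)/(k^2 - 3*k + 2)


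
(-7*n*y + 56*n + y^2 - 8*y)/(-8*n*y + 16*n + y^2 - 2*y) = (7*n*y - 56*n - y^2 + 8*y)/(8*n*y - 16*n - y^2 + 2*y)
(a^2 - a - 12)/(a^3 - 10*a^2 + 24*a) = (a + 3)/(a*(a - 6))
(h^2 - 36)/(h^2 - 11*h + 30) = (h + 6)/(h - 5)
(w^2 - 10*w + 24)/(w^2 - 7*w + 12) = (w - 6)/(w - 3)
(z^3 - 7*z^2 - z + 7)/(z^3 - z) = (z - 7)/z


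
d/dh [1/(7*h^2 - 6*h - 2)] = 2*(3 - 7*h)/(-7*h^2 + 6*h + 2)^2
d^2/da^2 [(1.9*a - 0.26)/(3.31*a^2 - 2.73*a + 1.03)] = ((12.0952 - 37.734*a)*(3.31*a^2 - 2.73*a + 1.03) + (1.9*a - 0.26)*(6.62*a - 2.73)*(13.24*a - 5.46))/(3.31*a^2 - 2.73*a + 1.03)^3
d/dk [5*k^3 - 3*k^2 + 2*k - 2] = 15*k^2 - 6*k + 2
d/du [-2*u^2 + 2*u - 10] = 2 - 4*u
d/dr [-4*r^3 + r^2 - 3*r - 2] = -12*r^2 + 2*r - 3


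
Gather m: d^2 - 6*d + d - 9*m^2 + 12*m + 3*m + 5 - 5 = d^2 - 5*d - 9*m^2 + 15*m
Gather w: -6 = -6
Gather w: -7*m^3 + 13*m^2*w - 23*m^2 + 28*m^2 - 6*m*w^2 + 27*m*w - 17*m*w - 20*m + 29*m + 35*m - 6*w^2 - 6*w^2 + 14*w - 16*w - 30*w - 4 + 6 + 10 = -7*m^3 + 5*m^2 + 44*m + w^2*(-6*m - 12) + w*(13*m^2 + 10*m - 32) + 12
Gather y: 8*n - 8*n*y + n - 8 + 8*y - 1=9*n + y*(8 - 8*n) - 9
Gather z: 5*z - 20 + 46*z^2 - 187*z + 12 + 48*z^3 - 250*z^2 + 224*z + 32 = 48*z^3 - 204*z^2 + 42*z + 24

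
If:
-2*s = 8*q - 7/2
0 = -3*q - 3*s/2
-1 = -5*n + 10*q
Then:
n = 39/20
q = 7/8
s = -7/4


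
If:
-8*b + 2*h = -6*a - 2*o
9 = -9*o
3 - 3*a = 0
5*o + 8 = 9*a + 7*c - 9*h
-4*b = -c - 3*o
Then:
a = 1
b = 45/8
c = 51/2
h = 41/2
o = -1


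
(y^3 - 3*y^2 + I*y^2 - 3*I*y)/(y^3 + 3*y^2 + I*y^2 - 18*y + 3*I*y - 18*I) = y/(y + 6)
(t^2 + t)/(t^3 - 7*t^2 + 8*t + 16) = t/(t^2 - 8*t + 16)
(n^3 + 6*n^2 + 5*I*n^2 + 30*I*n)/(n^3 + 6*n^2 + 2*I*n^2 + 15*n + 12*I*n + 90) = n/(n - 3*I)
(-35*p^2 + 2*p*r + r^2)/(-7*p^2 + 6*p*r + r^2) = (5*p - r)/(p - r)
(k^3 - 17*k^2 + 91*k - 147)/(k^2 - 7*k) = k - 10 + 21/k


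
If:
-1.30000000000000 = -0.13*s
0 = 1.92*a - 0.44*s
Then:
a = 2.29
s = 10.00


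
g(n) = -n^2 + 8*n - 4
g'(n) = 8 - 2*n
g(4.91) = 11.17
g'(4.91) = -1.82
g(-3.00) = -37.00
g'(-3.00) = 14.00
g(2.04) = 8.16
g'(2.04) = 3.92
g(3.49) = 11.74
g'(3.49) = 1.02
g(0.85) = 2.08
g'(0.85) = 6.30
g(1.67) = 6.57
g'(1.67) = 4.66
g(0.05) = -3.60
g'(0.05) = 7.90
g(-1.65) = -19.92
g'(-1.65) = 11.30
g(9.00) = -13.00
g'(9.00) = -10.00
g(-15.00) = -349.00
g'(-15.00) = 38.00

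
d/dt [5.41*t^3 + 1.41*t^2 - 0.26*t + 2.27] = 16.23*t^2 + 2.82*t - 0.26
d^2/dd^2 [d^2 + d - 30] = 2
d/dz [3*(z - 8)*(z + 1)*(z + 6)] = 9*z^2 - 6*z - 150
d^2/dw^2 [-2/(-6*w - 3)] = 16/(3*(2*w + 1)^3)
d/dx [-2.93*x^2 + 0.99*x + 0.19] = 0.99 - 5.86*x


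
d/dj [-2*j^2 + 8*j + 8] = 8 - 4*j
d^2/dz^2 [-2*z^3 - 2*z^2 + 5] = -12*z - 4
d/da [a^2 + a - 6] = 2*a + 1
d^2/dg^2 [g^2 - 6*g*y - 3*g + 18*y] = 2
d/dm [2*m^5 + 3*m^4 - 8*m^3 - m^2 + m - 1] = 10*m^4 + 12*m^3 - 24*m^2 - 2*m + 1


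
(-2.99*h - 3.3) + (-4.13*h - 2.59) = -7.12*h - 5.89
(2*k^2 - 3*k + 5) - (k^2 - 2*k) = k^2 - k + 5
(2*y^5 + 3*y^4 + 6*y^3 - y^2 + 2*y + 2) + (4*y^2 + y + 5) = 2*y^5 + 3*y^4 + 6*y^3 + 3*y^2 + 3*y + 7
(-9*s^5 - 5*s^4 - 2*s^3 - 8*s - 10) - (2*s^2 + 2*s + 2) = -9*s^5 - 5*s^4 - 2*s^3 - 2*s^2 - 10*s - 12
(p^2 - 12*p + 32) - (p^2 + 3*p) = 32 - 15*p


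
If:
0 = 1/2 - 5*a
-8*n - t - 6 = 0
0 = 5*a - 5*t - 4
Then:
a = 1/10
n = -53/80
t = -7/10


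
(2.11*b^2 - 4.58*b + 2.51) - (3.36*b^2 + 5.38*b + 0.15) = -1.25*b^2 - 9.96*b + 2.36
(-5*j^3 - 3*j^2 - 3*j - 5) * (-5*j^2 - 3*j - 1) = 25*j^5 + 30*j^4 + 29*j^3 + 37*j^2 + 18*j + 5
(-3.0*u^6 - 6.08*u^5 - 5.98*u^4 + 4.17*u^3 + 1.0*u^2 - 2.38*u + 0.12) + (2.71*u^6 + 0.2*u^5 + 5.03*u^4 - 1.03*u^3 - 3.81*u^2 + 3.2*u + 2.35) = -0.29*u^6 - 5.88*u^5 - 0.95*u^4 + 3.14*u^3 - 2.81*u^2 + 0.82*u + 2.47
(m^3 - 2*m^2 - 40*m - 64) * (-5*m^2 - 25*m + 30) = -5*m^5 - 15*m^4 + 280*m^3 + 1260*m^2 + 400*m - 1920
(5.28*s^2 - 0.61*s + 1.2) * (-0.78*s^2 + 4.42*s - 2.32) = -4.1184*s^4 + 23.8134*s^3 - 15.8818*s^2 + 6.7192*s - 2.784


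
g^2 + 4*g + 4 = (g + 2)^2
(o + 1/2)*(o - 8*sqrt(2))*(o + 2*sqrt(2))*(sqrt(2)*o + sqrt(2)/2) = sqrt(2)*o^4 - 12*o^3 + sqrt(2)*o^3 - 127*sqrt(2)*o^2/4 - 12*o^2 - 32*sqrt(2)*o - 3*o - 8*sqrt(2)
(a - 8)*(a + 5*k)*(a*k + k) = a^3*k + 5*a^2*k^2 - 7*a^2*k - 35*a*k^2 - 8*a*k - 40*k^2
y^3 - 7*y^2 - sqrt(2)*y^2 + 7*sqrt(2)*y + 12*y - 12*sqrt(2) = (y - 4)*(y - 3)*(y - sqrt(2))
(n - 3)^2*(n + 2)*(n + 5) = n^4 + n^3 - 23*n^2 + 3*n + 90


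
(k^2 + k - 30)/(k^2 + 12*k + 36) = (k - 5)/(k + 6)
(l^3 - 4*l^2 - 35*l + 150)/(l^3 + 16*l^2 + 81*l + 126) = (l^2 - 10*l + 25)/(l^2 + 10*l + 21)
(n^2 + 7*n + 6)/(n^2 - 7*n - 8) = (n + 6)/(n - 8)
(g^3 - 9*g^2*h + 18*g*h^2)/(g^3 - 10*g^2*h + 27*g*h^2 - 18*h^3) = g/(g - h)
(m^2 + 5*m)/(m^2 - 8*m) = (m + 5)/(m - 8)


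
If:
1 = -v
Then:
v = -1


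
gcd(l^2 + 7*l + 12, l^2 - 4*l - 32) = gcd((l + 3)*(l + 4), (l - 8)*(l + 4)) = l + 4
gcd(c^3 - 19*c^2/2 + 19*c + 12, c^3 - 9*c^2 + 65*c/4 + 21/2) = c^2 - 11*c/2 - 3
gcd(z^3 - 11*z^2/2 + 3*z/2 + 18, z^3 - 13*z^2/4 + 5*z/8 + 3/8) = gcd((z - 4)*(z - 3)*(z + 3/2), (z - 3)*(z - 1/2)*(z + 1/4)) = z - 3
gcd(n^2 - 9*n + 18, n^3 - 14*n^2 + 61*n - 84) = n - 3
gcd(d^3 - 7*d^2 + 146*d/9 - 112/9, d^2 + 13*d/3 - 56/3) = d - 8/3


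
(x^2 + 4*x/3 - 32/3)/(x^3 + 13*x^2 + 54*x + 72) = (x - 8/3)/(x^2 + 9*x + 18)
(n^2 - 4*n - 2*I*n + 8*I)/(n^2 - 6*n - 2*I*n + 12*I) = (n - 4)/(n - 6)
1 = 1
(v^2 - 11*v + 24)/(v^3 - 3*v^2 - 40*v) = (v - 3)/(v*(v + 5))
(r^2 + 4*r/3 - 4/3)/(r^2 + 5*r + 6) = (r - 2/3)/(r + 3)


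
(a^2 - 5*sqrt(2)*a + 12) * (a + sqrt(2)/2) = a^3 - 9*sqrt(2)*a^2/2 + 7*a + 6*sqrt(2)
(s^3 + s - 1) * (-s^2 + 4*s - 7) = -s^5 + 4*s^4 - 8*s^3 + 5*s^2 - 11*s + 7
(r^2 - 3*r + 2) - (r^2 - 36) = 38 - 3*r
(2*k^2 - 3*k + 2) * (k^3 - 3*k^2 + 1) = 2*k^5 - 9*k^4 + 11*k^3 - 4*k^2 - 3*k + 2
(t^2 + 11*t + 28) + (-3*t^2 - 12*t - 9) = -2*t^2 - t + 19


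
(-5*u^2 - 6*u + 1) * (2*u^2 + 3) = -10*u^4 - 12*u^3 - 13*u^2 - 18*u + 3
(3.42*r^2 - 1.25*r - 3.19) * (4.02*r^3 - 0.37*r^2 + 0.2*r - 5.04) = 13.7484*r^5 - 6.2904*r^4 - 11.6773*r^3 - 16.3065*r^2 + 5.662*r + 16.0776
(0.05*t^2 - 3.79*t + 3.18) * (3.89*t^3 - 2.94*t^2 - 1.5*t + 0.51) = 0.1945*t^5 - 14.8901*t^4 + 23.4378*t^3 - 3.6387*t^2 - 6.7029*t + 1.6218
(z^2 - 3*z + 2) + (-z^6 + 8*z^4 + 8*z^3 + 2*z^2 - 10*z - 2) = -z^6 + 8*z^4 + 8*z^3 + 3*z^2 - 13*z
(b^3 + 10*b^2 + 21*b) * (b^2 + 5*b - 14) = b^5 + 15*b^4 + 57*b^3 - 35*b^2 - 294*b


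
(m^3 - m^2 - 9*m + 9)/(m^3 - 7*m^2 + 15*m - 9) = (m + 3)/(m - 3)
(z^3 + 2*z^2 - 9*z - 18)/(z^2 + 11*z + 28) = (z^3 + 2*z^2 - 9*z - 18)/(z^2 + 11*z + 28)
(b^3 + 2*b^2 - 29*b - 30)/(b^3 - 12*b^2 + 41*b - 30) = (b^2 + 7*b + 6)/(b^2 - 7*b + 6)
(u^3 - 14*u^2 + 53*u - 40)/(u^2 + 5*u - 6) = (u^2 - 13*u + 40)/(u + 6)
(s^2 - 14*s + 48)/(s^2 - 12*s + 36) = (s - 8)/(s - 6)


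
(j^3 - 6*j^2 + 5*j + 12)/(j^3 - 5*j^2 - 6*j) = (j^2 - 7*j + 12)/(j*(j - 6))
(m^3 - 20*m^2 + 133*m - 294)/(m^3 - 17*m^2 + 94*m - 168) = (m - 7)/(m - 4)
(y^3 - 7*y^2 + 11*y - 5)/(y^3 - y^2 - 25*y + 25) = (y - 1)/(y + 5)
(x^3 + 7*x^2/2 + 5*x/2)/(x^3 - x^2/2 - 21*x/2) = (2*x^2 + 7*x + 5)/(2*x^2 - x - 21)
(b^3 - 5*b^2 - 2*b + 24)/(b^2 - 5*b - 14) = (b^2 - 7*b + 12)/(b - 7)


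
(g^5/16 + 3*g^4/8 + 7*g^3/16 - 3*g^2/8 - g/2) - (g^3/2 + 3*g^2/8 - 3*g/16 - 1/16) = g^5/16 + 3*g^4/8 - g^3/16 - 3*g^2/4 - 5*g/16 + 1/16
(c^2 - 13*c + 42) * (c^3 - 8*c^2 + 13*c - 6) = c^5 - 21*c^4 + 159*c^3 - 511*c^2 + 624*c - 252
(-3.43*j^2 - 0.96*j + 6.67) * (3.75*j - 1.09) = -12.8625*j^3 + 0.138700000000001*j^2 + 26.0589*j - 7.2703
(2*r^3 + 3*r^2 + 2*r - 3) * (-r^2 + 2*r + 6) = -2*r^5 + r^4 + 16*r^3 + 25*r^2 + 6*r - 18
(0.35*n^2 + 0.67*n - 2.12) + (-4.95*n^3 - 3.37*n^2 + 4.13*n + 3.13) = -4.95*n^3 - 3.02*n^2 + 4.8*n + 1.01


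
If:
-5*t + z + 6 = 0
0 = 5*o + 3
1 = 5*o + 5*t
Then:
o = -3/5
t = 4/5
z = -2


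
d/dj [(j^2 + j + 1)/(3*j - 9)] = (j^2 - 6*j - 4)/(3*(j^2 - 6*j + 9))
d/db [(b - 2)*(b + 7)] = 2*b + 5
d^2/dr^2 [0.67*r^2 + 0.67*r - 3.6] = 1.34000000000000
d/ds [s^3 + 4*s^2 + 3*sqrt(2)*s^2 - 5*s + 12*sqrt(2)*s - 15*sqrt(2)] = 3*s^2 + 8*s + 6*sqrt(2)*s - 5 + 12*sqrt(2)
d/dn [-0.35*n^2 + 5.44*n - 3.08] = 5.44 - 0.7*n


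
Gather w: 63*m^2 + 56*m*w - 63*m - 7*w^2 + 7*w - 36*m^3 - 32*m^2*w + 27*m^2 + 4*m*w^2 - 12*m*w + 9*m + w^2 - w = -36*m^3 + 90*m^2 - 54*m + w^2*(4*m - 6) + w*(-32*m^2 + 44*m + 6)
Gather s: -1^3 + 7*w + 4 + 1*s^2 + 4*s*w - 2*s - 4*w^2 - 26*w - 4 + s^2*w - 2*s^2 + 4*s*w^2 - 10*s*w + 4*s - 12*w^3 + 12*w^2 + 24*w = s^2*(w - 1) + s*(4*w^2 - 6*w + 2) - 12*w^3 + 8*w^2 + 5*w - 1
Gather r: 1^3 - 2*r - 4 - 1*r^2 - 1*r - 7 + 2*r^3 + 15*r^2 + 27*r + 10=2*r^3 + 14*r^2 + 24*r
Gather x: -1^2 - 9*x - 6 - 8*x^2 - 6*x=-8*x^2 - 15*x - 7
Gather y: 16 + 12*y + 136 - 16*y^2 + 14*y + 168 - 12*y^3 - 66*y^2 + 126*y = -12*y^3 - 82*y^2 + 152*y + 320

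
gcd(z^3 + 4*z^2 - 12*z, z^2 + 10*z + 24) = z + 6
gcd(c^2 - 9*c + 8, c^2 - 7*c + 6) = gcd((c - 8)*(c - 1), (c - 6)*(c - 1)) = c - 1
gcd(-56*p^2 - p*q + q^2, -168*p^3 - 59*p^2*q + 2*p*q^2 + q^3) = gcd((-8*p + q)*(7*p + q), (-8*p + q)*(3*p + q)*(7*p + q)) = 56*p^2 + p*q - q^2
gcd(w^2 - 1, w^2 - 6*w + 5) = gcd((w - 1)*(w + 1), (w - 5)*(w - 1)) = w - 1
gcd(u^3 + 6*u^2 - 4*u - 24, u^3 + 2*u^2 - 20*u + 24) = u^2 + 4*u - 12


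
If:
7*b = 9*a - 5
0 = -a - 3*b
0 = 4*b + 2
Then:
No Solution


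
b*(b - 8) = b^2 - 8*b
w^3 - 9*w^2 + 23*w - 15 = (w - 5)*(w - 3)*(w - 1)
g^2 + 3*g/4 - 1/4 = (g - 1/4)*(g + 1)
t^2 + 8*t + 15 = (t + 3)*(t + 5)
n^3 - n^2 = n^2*(n - 1)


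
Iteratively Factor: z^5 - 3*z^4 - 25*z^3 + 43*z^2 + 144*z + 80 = (z + 1)*(z^4 - 4*z^3 - 21*z^2 + 64*z + 80) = (z + 1)*(z + 4)*(z^3 - 8*z^2 + 11*z + 20) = (z + 1)^2*(z + 4)*(z^2 - 9*z + 20) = (z - 4)*(z + 1)^2*(z + 4)*(z - 5)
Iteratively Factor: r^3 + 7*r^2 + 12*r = (r + 4)*(r^2 + 3*r) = r*(r + 4)*(r + 3)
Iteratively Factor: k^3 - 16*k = (k)*(k^2 - 16) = k*(k - 4)*(k + 4)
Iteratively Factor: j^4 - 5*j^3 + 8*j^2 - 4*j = (j - 2)*(j^3 - 3*j^2 + 2*j) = (j - 2)*(j - 1)*(j^2 - 2*j) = (j - 2)^2*(j - 1)*(j)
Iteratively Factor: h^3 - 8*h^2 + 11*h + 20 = (h - 5)*(h^2 - 3*h - 4) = (h - 5)*(h - 4)*(h + 1)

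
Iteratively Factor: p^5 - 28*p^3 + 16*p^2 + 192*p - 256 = (p - 2)*(p^4 + 2*p^3 - 24*p^2 - 32*p + 128) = (p - 4)*(p - 2)*(p^3 + 6*p^2 - 32) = (p - 4)*(p - 2)*(p + 4)*(p^2 + 2*p - 8) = (p - 4)*(p - 2)^2*(p + 4)*(p + 4)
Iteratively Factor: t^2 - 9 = (t + 3)*(t - 3)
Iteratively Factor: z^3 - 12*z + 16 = (z + 4)*(z^2 - 4*z + 4) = (z - 2)*(z + 4)*(z - 2)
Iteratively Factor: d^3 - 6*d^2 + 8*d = (d)*(d^2 - 6*d + 8) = d*(d - 2)*(d - 4)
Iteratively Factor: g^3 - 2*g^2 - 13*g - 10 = (g - 5)*(g^2 + 3*g + 2) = (g - 5)*(g + 1)*(g + 2)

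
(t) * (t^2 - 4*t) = t^3 - 4*t^2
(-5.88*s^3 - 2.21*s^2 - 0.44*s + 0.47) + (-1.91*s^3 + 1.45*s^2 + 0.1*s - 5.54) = -7.79*s^3 - 0.76*s^2 - 0.34*s - 5.07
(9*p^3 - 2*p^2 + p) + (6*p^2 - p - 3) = 9*p^3 + 4*p^2 - 3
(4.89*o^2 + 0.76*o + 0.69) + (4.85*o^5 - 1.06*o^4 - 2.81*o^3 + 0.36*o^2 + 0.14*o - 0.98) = 4.85*o^5 - 1.06*o^4 - 2.81*o^3 + 5.25*o^2 + 0.9*o - 0.29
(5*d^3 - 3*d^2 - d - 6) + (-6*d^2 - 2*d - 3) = 5*d^3 - 9*d^2 - 3*d - 9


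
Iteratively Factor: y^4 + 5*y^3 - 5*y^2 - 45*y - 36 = (y + 3)*(y^3 + 2*y^2 - 11*y - 12) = (y - 3)*(y + 3)*(y^2 + 5*y + 4) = (y - 3)*(y + 1)*(y + 3)*(y + 4)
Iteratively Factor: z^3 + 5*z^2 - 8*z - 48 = (z - 3)*(z^2 + 8*z + 16) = (z - 3)*(z + 4)*(z + 4)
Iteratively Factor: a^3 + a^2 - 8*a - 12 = (a + 2)*(a^2 - a - 6) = (a + 2)^2*(a - 3)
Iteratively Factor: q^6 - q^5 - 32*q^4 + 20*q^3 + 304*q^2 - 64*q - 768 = (q + 4)*(q^5 - 5*q^4 - 12*q^3 + 68*q^2 + 32*q - 192) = (q - 4)*(q + 4)*(q^4 - q^3 - 16*q^2 + 4*q + 48) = (q - 4)^2*(q + 4)*(q^3 + 3*q^2 - 4*q - 12) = (q - 4)^2*(q - 2)*(q + 4)*(q^2 + 5*q + 6) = (q - 4)^2*(q - 2)*(q + 2)*(q + 4)*(q + 3)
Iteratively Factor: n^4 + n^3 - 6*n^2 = (n)*(n^3 + n^2 - 6*n) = n*(n - 2)*(n^2 + 3*n) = n*(n - 2)*(n + 3)*(n)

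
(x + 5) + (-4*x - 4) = 1 - 3*x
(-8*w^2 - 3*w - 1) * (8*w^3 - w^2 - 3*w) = -64*w^5 - 16*w^4 + 19*w^3 + 10*w^2 + 3*w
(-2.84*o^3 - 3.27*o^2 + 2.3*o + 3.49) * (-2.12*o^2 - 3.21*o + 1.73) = 6.0208*o^5 + 16.0488*o^4 + 0.707500000000001*o^3 - 20.4389*o^2 - 7.2239*o + 6.0377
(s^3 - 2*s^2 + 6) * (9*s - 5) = 9*s^4 - 23*s^3 + 10*s^2 + 54*s - 30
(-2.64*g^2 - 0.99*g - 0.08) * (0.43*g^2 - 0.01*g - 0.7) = -1.1352*g^4 - 0.3993*g^3 + 1.8235*g^2 + 0.6938*g + 0.056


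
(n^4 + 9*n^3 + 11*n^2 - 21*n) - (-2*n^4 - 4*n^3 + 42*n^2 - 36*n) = 3*n^4 + 13*n^3 - 31*n^2 + 15*n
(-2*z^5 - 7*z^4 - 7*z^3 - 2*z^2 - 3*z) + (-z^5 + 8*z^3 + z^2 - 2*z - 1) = -3*z^5 - 7*z^4 + z^3 - z^2 - 5*z - 1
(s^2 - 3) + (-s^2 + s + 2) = s - 1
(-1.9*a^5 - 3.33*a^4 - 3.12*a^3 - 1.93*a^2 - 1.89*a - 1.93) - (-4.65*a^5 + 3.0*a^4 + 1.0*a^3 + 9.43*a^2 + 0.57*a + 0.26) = 2.75*a^5 - 6.33*a^4 - 4.12*a^3 - 11.36*a^2 - 2.46*a - 2.19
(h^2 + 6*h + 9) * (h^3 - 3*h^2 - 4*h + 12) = h^5 + 3*h^4 - 13*h^3 - 39*h^2 + 36*h + 108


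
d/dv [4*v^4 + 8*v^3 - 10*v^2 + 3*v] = 16*v^3 + 24*v^2 - 20*v + 3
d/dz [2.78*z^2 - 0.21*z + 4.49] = 5.56*z - 0.21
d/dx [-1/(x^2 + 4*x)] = 2*(x + 2)/(x^2*(x + 4)^2)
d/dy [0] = 0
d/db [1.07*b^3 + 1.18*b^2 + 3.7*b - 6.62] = 3.21*b^2 + 2.36*b + 3.7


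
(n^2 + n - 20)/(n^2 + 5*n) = (n - 4)/n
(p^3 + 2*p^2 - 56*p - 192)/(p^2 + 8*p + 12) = (p^2 - 4*p - 32)/(p + 2)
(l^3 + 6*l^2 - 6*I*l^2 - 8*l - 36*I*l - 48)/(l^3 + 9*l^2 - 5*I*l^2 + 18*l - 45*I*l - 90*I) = (l^2 - 6*I*l - 8)/(l^2 + l*(3 - 5*I) - 15*I)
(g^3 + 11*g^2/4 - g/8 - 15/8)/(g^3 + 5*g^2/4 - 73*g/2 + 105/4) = (2*g^2 + 7*g + 5)/(2*(g^2 + 2*g - 35))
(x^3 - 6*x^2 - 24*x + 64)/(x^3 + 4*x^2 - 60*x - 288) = (x^2 + 2*x - 8)/(x^2 + 12*x + 36)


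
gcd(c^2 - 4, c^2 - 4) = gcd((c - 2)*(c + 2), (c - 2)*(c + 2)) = c^2 - 4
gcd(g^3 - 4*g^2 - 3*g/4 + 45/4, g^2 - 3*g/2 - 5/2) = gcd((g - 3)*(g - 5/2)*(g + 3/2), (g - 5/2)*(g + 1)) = g - 5/2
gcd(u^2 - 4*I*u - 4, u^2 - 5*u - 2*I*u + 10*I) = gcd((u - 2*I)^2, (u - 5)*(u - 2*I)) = u - 2*I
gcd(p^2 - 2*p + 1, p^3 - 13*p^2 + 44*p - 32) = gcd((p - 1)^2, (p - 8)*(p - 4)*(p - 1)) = p - 1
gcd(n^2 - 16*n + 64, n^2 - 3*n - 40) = n - 8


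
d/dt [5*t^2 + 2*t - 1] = 10*t + 2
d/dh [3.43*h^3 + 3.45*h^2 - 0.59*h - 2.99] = 10.29*h^2 + 6.9*h - 0.59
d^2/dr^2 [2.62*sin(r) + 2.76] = -2.62*sin(r)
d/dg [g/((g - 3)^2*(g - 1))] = (-g*(g - 3) - 2*g*(g - 1) + (g - 3)*(g - 1))/((g - 3)^3*(g - 1)^2)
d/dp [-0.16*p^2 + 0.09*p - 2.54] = 0.09 - 0.32*p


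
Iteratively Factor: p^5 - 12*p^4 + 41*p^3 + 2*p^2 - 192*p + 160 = (p - 5)*(p^4 - 7*p^3 + 6*p^2 + 32*p - 32) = (p - 5)*(p - 1)*(p^3 - 6*p^2 + 32) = (p - 5)*(p - 4)*(p - 1)*(p^2 - 2*p - 8) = (p - 5)*(p - 4)^2*(p - 1)*(p + 2)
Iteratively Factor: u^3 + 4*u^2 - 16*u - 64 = (u + 4)*(u^2 - 16) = (u - 4)*(u + 4)*(u + 4)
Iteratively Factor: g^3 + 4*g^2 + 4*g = (g + 2)*(g^2 + 2*g) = g*(g + 2)*(g + 2)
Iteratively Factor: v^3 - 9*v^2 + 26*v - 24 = (v - 2)*(v^2 - 7*v + 12) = (v - 4)*(v - 2)*(v - 3)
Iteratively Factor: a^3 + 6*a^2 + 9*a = (a)*(a^2 + 6*a + 9) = a*(a + 3)*(a + 3)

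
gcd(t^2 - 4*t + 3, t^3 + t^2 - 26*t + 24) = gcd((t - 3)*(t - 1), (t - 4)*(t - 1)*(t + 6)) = t - 1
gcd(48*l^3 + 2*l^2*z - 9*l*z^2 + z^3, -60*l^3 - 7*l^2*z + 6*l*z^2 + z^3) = -3*l + z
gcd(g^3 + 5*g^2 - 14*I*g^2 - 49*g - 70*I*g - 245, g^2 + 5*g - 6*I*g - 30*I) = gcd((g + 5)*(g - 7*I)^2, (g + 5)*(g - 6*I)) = g + 5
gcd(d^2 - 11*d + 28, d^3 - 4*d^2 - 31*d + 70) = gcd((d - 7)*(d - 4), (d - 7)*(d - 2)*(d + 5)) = d - 7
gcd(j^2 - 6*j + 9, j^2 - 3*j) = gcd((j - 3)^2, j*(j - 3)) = j - 3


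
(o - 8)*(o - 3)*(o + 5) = o^3 - 6*o^2 - 31*o + 120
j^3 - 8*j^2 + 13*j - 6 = (j - 6)*(j - 1)^2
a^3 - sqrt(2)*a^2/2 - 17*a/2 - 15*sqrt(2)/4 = (a - 5*sqrt(2)/2)*(a + sqrt(2)/2)*(a + 3*sqrt(2)/2)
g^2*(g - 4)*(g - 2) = g^4 - 6*g^3 + 8*g^2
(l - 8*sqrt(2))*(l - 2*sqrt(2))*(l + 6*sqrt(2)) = l^3 - 4*sqrt(2)*l^2 - 88*l + 192*sqrt(2)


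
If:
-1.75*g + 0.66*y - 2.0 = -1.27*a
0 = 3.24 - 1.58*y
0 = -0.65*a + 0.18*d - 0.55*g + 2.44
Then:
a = 1.37795275590551*g + 0.509119904315758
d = 8.03149606299213*g - 11.7170670121931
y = 2.05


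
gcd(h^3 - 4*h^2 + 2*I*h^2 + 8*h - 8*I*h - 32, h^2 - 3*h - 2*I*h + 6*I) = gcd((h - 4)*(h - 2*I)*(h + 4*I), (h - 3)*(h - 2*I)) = h - 2*I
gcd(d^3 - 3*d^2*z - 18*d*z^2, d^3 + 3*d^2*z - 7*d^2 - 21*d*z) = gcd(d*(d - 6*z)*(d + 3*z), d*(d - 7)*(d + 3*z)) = d^2 + 3*d*z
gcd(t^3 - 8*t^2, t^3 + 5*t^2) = t^2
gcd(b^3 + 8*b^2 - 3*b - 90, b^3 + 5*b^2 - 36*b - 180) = b^2 + 11*b + 30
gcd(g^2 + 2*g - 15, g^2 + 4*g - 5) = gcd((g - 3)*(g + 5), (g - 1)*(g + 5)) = g + 5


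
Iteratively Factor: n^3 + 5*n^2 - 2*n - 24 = (n - 2)*(n^2 + 7*n + 12) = (n - 2)*(n + 3)*(n + 4)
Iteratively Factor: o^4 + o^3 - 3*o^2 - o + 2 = (o + 1)*(o^3 - 3*o + 2) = (o - 1)*(o + 1)*(o^2 + o - 2) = (o - 1)*(o + 1)*(o + 2)*(o - 1)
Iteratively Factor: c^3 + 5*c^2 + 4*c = (c + 4)*(c^2 + c) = c*(c + 4)*(c + 1)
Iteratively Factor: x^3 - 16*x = (x + 4)*(x^2 - 4*x) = (x - 4)*(x + 4)*(x)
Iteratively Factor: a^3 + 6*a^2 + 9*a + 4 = (a + 1)*(a^2 + 5*a + 4) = (a + 1)*(a + 4)*(a + 1)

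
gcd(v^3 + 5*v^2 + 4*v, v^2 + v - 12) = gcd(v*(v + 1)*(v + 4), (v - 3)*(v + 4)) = v + 4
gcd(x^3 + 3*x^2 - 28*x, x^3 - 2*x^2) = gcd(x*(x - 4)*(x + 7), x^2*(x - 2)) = x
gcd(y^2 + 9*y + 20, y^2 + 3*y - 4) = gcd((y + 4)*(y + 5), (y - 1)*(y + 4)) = y + 4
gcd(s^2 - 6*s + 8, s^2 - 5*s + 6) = s - 2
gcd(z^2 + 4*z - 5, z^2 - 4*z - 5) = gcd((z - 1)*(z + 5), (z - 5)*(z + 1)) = 1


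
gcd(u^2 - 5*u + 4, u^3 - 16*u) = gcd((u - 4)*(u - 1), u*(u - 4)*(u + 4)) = u - 4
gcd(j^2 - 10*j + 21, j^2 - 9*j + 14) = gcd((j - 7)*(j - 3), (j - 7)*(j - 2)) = j - 7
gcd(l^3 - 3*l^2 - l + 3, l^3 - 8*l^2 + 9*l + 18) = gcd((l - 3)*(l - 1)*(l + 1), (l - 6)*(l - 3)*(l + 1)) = l^2 - 2*l - 3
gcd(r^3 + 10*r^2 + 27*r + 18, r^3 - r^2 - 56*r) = 1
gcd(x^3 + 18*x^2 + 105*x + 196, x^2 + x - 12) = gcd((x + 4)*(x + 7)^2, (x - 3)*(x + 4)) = x + 4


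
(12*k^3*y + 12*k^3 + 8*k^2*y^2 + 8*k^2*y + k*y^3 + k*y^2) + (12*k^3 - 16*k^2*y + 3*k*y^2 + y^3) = 12*k^3*y + 24*k^3 + 8*k^2*y^2 - 8*k^2*y + k*y^3 + 4*k*y^2 + y^3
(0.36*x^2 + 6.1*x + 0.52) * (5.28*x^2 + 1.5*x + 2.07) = 1.9008*x^4 + 32.748*x^3 + 12.6408*x^2 + 13.407*x + 1.0764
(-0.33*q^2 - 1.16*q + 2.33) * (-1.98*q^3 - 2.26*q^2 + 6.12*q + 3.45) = 0.6534*q^5 + 3.0426*q^4 - 4.0114*q^3 - 13.5035*q^2 + 10.2576*q + 8.0385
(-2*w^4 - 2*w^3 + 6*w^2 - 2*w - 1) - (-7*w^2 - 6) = -2*w^4 - 2*w^3 + 13*w^2 - 2*w + 5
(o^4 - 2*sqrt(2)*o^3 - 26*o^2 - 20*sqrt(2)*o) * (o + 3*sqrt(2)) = o^5 + sqrt(2)*o^4 - 38*o^3 - 98*sqrt(2)*o^2 - 120*o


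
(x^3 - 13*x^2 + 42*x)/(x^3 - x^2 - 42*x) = (x - 6)/(x + 6)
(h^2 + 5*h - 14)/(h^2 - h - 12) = (-h^2 - 5*h + 14)/(-h^2 + h + 12)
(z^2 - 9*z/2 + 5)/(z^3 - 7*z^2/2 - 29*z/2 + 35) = (2*z - 5)/(2*z^2 - 3*z - 35)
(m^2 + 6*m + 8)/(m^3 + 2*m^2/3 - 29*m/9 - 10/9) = 9*(m + 4)/(9*m^2 - 12*m - 5)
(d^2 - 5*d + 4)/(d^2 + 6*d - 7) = (d - 4)/(d + 7)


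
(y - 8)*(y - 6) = y^2 - 14*y + 48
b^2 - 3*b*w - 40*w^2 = (b - 8*w)*(b + 5*w)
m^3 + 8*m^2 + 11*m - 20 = (m - 1)*(m + 4)*(m + 5)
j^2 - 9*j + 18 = (j - 6)*(j - 3)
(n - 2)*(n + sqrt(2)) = n^2 - 2*n + sqrt(2)*n - 2*sqrt(2)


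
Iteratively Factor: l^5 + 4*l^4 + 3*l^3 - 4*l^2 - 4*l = (l - 1)*(l^4 + 5*l^3 + 8*l^2 + 4*l) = l*(l - 1)*(l^3 + 5*l^2 + 8*l + 4) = l*(l - 1)*(l + 2)*(l^2 + 3*l + 2) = l*(l - 1)*(l + 2)^2*(l + 1)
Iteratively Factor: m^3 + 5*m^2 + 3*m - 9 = (m - 1)*(m^2 + 6*m + 9) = (m - 1)*(m + 3)*(m + 3)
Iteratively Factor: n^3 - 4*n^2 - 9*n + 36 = (n - 4)*(n^2 - 9) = (n - 4)*(n + 3)*(n - 3)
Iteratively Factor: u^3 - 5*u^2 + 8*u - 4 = (u - 2)*(u^2 - 3*u + 2) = (u - 2)^2*(u - 1)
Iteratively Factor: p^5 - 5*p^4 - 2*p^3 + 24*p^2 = (p - 3)*(p^4 - 2*p^3 - 8*p^2) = p*(p - 3)*(p^3 - 2*p^2 - 8*p) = p*(p - 3)*(p + 2)*(p^2 - 4*p) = p^2*(p - 3)*(p + 2)*(p - 4)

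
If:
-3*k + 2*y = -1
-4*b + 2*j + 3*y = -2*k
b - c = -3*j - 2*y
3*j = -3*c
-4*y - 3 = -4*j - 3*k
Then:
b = -3/16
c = -35/128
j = 35/128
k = 1/32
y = -29/64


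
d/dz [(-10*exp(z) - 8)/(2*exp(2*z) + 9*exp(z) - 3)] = (20*exp(2*z) + 32*exp(z) + 102)*exp(z)/(4*exp(4*z) + 36*exp(3*z) + 69*exp(2*z) - 54*exp(z) + 9)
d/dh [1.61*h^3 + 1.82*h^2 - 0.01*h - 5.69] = 4.83*h^2 + 3.64*h - 0.01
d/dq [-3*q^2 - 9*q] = -6*q - 9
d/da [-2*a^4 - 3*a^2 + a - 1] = -8*a^3 - 6*a + 1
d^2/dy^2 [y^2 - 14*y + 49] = 2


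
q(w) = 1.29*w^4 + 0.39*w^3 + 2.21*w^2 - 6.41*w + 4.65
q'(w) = 5.16*w^3 + 1.17*w^2 + 4.42*w - 6.41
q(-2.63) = 91.42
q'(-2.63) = -103.81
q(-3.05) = 145.33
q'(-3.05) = -155.41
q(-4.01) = 374.30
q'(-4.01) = -338.04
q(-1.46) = 23.37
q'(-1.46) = -26.43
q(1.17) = 3.22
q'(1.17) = 8.63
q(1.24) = 3.89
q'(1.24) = 10.71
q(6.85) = 3030.01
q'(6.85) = 1737.29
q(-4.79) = 722.30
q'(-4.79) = -567.83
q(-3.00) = 137.73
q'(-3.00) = -148.46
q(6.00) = 1801.83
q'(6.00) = 1176.79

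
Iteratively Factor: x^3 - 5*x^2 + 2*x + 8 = (x - 2)*(x^2 - 3*x - 4) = (x - 4)*(x - 2)*(x + 1)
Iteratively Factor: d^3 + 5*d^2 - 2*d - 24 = (d + 3)*(d^2 + 2*d - 8) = (d + 3)*(d + 4)*(d - 2)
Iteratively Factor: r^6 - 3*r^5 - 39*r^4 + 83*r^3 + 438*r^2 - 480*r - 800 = (r + 4)*(r^5 - 7*r^4 - 11*r^3 + 127*r^2 - 70*r - 200) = (r - 2)*(r + 4)*(r^4 - 5*r^3 - 21*r^2 + 85*r + 100) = (r - 5)*(r - 2)*(r + 4)*(r^3 - 21*r - 20) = (r - 5)*(r - 2)*(r + 4)^2*(r^2 - 4*r - 5) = (r - 5)^2*(r - 2)*(r + 4)^2*(r + 1)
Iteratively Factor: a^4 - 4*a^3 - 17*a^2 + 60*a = (a - 3)*(a^3 - a^2 - 20*a) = a*(a - 3)*(a^2 - a - 20) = a*(a - 3)*(a + 4)*(a - 5)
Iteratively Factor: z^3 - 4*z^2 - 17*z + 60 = (z - 3)*(z^2 - z - 20) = (z - 5)*(z - 3)*(z + 4)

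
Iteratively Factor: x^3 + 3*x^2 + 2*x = (x)*(x^2 + 3*x + 2) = x*(x + 1)*(x + 2)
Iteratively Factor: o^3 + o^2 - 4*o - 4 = (o + 2)*(o^2 - o - 2) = (o + 1)*(o + 2)*(o - 2)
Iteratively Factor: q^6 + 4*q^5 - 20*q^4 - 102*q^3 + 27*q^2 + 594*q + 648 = (q - 4)*(q^5 + 8*q^4 + 12*q^3 - 54*q^2 - 189*q - 162) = (q - 4)*(q - 3)*(q^4 + 11*q^3 + 45*q^2 + 81*q + 54) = (q - 4)*(q - 3)*(q + 3)*(q^3 + 8*q^2 + 21*q + 18) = (q - 4)*(q - 3)*(q + 3)^2*(q^2 + 5*q + 6) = (q - 4)*(q - 3)*(q + 3)^3*(q + 2)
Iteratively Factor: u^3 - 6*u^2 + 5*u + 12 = (u + 1)*(u^2 - 7*u + 12) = (u - 4)*(u + 1)*(u - 3)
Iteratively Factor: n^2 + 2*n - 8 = (n - 2)*(n + 4)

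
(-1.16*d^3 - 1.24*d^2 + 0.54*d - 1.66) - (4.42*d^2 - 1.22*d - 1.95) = -1.16*d^3 - 5.66*d^2 + 1.76*d + 0.29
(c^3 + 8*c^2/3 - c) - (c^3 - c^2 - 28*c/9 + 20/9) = 11*c^2/3 + 19*c/9 - 20/9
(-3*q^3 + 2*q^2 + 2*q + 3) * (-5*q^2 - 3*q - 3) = 15*q^5 - q^4 - 7*q^3 - 27*q^2 - 15*q - 9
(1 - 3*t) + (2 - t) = 3 - 4*t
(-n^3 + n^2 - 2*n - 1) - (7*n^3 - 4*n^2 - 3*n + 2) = -8*n^3 + 5*n^2 + n - 3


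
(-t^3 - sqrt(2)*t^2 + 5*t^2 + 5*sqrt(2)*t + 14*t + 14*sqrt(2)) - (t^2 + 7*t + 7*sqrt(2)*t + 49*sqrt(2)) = -t^3 - sqrt(2)*t^2 + 4*t^2 - 2*sqrt(2)*t + 7*t - 35*sqrt(2)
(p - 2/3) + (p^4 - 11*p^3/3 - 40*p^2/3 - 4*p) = p^4 - 11*p^3/3 - 40*p^2/3 - 3*p - 2/3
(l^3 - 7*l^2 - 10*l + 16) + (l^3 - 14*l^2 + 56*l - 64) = 2*l^3 - 21*l^2 + 46*l - 48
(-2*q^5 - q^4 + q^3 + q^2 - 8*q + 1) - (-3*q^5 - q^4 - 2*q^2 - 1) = q^5 + q^3 + 3*q^2 - 8*q + 2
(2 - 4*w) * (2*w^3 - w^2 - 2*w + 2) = -8*w^4 + 8*w^3 + 6*w^2 - 12*w + 4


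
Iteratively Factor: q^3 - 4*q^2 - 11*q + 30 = (q + 3)*(q^2 - 7*q + 10) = (q - 5)*(q + 3)*(q - 2)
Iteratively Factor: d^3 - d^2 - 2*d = (d)*(d^2 - d - 2) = d*(d + 1)*(d - 2)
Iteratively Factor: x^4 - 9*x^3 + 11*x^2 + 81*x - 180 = (x + 3)*(x^3 - 12*x^2 + 47*x - 60) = (x - 5)*(x + 3)*(x^2 - 7*x + 12) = (x - 5)*(x - 3)*(x + 3)*(x - 4)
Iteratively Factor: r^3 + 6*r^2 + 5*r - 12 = (r + 4)*(r^2 + 2*r - 3) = (r + 3)*(r + 4)*(r - 1)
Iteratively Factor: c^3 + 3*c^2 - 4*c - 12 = (c + 3)*(c^2 - 4) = (c - 2)*(c + 3)*(c + 2)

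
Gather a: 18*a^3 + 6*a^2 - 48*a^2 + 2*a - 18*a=18*a^3 - 42*a^2 - 16*a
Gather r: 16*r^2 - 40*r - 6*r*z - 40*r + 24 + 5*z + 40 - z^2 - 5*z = 16*r^2 + r*(-6*z - 80) - z^2 + 64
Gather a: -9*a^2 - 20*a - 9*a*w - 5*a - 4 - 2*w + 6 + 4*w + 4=-9*a^2 + a*(-9*w - 25) + 2*w + 6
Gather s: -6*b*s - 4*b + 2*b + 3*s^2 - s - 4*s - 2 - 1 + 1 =-2*b + 3*s^2 + s*(-6*b - 5) - 2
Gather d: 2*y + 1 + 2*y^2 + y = 2*y^2 + 3*y + 1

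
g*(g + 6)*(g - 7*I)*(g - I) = g^4 + 6*g^3 - 8*I*g^3 - 7*g^2 - 48*I*g^2 - 42*g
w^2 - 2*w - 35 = (w - 7)*(w + 5)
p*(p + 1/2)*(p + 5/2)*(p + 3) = p^4 + 6*p^3 + 41*p^2/4 + 15*p/4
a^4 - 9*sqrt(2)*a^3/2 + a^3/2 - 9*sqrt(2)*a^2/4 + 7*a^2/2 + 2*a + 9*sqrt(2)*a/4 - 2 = (a - 1/2)*(a + 1)*(a - 4*sqrt(2))*(a - sqrt(2)/2)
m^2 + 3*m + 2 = (m + 1)*(m + 2)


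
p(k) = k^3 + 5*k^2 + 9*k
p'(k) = 3*k^2 + 10*k + 9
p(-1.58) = -5.68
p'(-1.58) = 0.69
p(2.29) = 58.84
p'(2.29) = 47.63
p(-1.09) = -5.16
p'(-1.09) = 1.66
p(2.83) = 88.18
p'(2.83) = 61.33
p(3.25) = 116.39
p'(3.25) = 73.19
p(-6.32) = -109.60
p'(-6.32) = 65.63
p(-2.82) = -8.04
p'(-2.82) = 4.66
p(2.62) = 75.89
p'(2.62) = 55.79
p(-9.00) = -405.00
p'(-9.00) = 162.00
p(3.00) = 99.00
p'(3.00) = 66.00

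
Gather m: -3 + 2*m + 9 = 2*m + 6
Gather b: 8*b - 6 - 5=8*b - 11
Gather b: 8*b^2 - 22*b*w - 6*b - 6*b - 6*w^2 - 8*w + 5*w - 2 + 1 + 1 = 8*b^2 + b*(-22*w - 12) - 6*w^2 - 3*w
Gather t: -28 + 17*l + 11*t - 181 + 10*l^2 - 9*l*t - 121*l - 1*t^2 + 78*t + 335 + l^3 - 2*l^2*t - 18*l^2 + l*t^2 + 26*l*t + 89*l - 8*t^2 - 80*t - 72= l^3 - 8*l^2 - 15*l + t^2*(l - 9) + t*(-2*l^2 + 17*l + 9) + 54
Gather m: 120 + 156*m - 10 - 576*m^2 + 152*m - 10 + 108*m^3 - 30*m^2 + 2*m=108*m^3 - 606*m^2 + 310*m + 100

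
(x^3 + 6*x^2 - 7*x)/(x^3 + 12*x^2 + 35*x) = (x - 1)/(x + 5)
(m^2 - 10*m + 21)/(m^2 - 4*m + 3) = (m - 7)/(m - 1)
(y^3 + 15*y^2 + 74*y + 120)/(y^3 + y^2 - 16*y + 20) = (y^2 + 10*y + 24)/(y^2 - 4*y + 4)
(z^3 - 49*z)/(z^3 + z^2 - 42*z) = (z - 7)/(z - 6)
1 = 1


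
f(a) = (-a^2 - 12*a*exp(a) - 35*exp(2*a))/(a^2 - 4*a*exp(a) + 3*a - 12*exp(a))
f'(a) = (-a^2 - 12*a*exp(a) - 35*exp(2*a))*(4*a*exp(a) - 2*a + 16*exp(a) - 3)/(a^2 - 4*a*exp(a) + 3*a - 12*exp(a))^2 + (-12*a*exp(a) - 2*a - 70*exp(2*a) - 12*exp(a))/(a^2 - 4*a*exp(a) + 3*a - 12*exp(a))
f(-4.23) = -3.25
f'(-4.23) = -1.65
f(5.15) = 188.43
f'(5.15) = 162.62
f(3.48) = 46.71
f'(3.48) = 37.38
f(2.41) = 20.48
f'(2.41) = 15.15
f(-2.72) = 6.46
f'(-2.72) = -29.27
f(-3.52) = -5.90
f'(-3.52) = -8.62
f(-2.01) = 0.57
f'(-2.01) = -2.21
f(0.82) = 6.45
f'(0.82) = 5.06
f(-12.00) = -1.33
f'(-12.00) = -0.04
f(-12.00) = -1.33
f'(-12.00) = -0.04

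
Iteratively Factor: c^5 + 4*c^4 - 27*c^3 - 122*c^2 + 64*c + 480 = (c + 4)*(c^4 - 27*c^2 - 14*c + 120) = (c - 2)*(c + 4)*(c^3 + 2*c^2 - 23*c - 60) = (c - 2)*(c + 3)*(c + 4)*(c^2 - c - 20) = (c - 2)*(c + 3)*(c + 4)^2*(c - 5)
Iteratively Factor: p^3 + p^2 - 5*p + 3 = (p - 1)*(p^2 + 2*p - 3) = (p - 1)*(p + 3)*(p - 1)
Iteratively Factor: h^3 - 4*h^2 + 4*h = (h - 2)*(h^2 - 2*h) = h*(h - 2)*(h - 2)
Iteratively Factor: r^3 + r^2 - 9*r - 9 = (r - 3)*(r^2 + 4*r + 3) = (r - 3)*(r + 1)*(r + 3)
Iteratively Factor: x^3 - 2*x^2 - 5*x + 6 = (x - 3)*(x^2 + x - 2) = (x - 3)*(x + 2)*(x - 1)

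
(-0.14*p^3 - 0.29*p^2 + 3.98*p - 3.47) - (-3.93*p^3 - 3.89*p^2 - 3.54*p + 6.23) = 3.79*p^3 + 3.6*p^2 + 7.52*p - 9.7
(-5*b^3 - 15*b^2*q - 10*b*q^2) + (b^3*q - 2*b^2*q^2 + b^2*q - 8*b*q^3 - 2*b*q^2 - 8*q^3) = b^3*q - 5*b^3 - 2*b^2*q^2 - 14*b^2*q - 8*b*q^3 - 12*b*q^2 - 8*q^3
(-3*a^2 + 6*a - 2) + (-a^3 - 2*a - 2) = -a^3 - 3*a^2 + 4*a - 4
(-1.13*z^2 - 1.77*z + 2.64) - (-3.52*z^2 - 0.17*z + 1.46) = 2.39*z^2 - 1.6*z + 1.18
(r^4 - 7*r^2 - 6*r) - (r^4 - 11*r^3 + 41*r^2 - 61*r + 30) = 11*r^3 - 48*r^2 + 55*r - 30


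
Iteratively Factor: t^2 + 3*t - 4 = (t - 1)*(t + 4)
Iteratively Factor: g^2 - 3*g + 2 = (g - 1)*(g - 2)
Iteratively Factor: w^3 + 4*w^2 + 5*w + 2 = (w + 2)*(w^2 + 2*w + 1) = (w + 1)*(w + 2)*(w + 1)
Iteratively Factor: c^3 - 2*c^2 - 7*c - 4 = (c + 1)*(c^2 - 3*c - 4) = (c + 1)^2*(c - 4)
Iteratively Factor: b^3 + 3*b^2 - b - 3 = (b - 1)*(b^2 + 4*b + 3) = (b - 1)*(b + 1)*(b + 3)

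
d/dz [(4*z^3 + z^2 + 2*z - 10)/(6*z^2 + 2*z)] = (12*z^4 + 8*z^3 - 5*z^2 + 60*z + 10)/(2*z^2*(9*z^2 + 6*z + 1))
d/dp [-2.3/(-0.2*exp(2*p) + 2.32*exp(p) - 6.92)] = (5.336 - 0.92*exp(p))*exp(p)/(0.2*exp(2*p) - 2.32*exp(p) + 6.92)^2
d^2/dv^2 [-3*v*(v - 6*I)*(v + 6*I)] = -18*v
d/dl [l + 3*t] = 1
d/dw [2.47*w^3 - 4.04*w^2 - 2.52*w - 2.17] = 7.41*w^2 - 8.08*w - 2.52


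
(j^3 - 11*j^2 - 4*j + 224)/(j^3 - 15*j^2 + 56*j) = (j + 4)/j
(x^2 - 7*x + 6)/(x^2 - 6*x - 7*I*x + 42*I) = (x - 1)/(x - 7*I)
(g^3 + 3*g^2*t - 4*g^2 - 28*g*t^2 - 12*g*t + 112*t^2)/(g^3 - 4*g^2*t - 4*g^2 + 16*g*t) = (g + 7*t)/g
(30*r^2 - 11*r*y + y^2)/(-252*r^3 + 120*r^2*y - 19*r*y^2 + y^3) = (-5*r + y)/(42*r^2 - 13*r*y + y^2)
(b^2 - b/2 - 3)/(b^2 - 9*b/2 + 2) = (2*b^2 - b - 6)/(2*b^2 - 9*b + 4)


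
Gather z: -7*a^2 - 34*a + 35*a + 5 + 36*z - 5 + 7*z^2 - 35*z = -7*a^2 + a + 7*z^2 + z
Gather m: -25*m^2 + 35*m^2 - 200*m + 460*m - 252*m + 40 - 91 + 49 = 10*m^2 + 8*m - 2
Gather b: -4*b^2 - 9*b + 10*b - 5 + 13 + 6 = -4*b^2 + b + 14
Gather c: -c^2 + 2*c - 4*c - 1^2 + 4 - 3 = -c^2 - 2*c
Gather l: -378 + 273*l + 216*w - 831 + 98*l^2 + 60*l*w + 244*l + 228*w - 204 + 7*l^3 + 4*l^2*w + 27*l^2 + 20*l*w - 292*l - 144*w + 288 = 7*l^3 + l^2*(4*w + 125) + l*(80*w + 225) + 300*w - 1125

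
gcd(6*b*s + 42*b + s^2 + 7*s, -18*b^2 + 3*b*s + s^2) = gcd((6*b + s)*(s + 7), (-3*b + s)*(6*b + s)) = 6*b + s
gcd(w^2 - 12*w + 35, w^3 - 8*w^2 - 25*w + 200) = w - 5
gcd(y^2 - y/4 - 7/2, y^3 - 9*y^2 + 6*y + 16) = y - 2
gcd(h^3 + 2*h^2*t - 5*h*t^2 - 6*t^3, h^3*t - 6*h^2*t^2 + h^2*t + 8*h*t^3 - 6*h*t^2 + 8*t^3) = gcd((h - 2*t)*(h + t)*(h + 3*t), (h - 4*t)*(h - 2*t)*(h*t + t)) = -h + 2*t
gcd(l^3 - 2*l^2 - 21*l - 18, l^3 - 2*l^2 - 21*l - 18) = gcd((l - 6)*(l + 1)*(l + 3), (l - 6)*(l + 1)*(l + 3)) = l^3 - 2*l^2 - 21*l - 18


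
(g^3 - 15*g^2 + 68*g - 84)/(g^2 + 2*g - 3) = (g^3 - 15*g^2 + 68*g - 84)/(g^2 + 2*g - 3)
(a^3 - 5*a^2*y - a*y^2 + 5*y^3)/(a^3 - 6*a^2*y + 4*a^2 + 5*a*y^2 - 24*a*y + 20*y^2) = (a + y)/(a + 4)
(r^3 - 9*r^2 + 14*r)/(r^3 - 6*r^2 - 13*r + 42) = r/(r + 3)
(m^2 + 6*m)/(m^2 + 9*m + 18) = m/(m + 3)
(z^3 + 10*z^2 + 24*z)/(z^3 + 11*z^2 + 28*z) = (z + 6)/(z + 7)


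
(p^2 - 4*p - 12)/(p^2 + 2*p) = (p - 6)/p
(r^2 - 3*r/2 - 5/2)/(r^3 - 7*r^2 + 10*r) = (2*r^2 - 3*r - 5)/(2*r*(r^2 - 7*r + 10))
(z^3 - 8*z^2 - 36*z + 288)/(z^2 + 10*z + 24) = (z^2 - 14*z + 48)/(z + 4)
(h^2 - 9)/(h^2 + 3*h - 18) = (h + 3)/(h + 6)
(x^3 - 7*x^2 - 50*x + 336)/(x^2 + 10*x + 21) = (x^2 - 14*x + 48)/(x + 3)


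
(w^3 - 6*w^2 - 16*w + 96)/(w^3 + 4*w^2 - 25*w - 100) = (w^2 - 10*w + 24)/(w^2 - 25)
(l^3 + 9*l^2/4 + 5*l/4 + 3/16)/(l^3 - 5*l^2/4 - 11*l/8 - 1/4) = (l + 3/2)/(l - 2)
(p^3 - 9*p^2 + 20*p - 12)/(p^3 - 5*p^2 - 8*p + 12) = (p - 2)/(p + 2)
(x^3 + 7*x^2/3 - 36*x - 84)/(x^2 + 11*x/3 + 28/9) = 3*(x^2 - 36)/(3*x + 4)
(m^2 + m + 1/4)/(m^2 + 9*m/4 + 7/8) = 2*(2*m + 1)/(4*m + 7)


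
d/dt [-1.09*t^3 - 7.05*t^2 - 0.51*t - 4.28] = -3.27*t^2 - 14.1*t - 0.51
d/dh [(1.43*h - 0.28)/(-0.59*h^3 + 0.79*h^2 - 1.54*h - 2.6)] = (1.6874*h^3 - 1.6253*h^2 + 0.4424*h - 4.1492)/(0.3481*h^6 - 0.9322*h^5 + 2.4413*h^4 + 0.6348*h^3 - 1.7364*h^2 + 8.008*h + 6.76)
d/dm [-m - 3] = -1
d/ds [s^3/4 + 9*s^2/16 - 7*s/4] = 3*s^2/4 + 9*s/8 - 7/4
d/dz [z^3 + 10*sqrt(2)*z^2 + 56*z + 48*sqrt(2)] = 3*z^2 + 20*sqrt(2)*z + 56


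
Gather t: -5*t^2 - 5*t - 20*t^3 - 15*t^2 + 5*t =-20*t^3 - 20*t^2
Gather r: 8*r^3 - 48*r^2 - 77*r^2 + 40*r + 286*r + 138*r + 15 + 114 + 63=8*r^3 - 125*r^2 + 464*r + 192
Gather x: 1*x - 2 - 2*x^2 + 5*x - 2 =-2*x^2 + 6*x - 4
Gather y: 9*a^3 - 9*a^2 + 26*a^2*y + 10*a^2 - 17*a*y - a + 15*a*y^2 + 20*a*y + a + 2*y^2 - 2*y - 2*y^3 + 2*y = 9*a^3 + a^2 - 2*y^3 + y^2*(15*a + 2) + y*(26*a^2 + 3*a)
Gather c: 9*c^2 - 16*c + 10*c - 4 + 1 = 9*c^2 - 6*c - 3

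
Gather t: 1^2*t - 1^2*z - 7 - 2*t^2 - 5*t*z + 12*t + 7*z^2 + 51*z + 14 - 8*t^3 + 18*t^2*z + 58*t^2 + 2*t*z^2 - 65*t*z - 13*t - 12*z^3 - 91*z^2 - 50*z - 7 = -8*t^3 + t^2*(18*z + 56) + t*(2*z^2 - 70*z) - 12*z^3 - 84*z^2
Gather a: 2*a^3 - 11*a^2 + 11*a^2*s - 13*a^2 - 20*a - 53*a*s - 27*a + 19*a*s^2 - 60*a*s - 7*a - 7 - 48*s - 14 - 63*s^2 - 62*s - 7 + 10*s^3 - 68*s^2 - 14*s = 2*a^3 + a^2*(11*s - 24) + a*(19*s^2 - 113*s - 54) + 10*s^3 - 131*s^2 - 124*s - 28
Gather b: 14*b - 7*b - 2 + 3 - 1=7*b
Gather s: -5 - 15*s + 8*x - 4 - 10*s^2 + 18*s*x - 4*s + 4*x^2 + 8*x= -10*s^2 + s*(18*x - 19) + 4*x^2 + 16*x - 9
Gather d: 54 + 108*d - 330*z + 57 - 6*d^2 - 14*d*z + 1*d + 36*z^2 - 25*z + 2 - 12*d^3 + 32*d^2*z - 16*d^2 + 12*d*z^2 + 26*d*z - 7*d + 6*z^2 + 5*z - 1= -12*d^3 + d^2*(32*z - 22) + d*(12*z^2 + 12*z + 102) + 42*z^2 - 350*z + 112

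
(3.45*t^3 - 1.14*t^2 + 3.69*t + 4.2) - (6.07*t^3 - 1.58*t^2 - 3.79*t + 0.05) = -2.62*t^3 + 0.44*t^2 + 7.48*t + 4.15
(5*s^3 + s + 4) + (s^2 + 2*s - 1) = 5*s^3 + s^2 + 3*s + 3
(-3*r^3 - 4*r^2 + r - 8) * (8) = -24*r^3 - 32*r^2 + 8*r - 64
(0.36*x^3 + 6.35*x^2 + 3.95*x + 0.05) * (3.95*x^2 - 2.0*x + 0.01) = 1.422*x^5 + 24.3625*x^4 + 2.9061*x^3 - 7.639*x^2 - 0.0605*x + 0.0005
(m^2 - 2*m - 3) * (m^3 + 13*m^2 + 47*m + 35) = m^5 + 11*m^4 + 18*m^3 - 98*m^2 - 211*m - 105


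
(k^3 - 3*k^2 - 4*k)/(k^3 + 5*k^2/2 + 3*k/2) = 2*(k - 4)/(2*k + 3)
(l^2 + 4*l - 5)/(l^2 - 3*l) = (l^2 + 4*l - 5)/(l*(l - 3))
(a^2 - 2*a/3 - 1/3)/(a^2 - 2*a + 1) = (a + 1/3)/(a - 1)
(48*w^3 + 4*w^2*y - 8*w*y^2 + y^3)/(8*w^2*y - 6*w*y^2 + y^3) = (-12*w^2 - 4*w*y + y^2)/(y*(-2*w + y))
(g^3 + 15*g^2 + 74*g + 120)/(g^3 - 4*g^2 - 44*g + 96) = (g^2 + 9*g + 20)/(g^2 - 10*g + 16)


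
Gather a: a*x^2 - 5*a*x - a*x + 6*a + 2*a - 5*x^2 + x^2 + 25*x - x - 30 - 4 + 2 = a*(x^2 - 6*x + 8) - 4*x^2 + 24*x - 32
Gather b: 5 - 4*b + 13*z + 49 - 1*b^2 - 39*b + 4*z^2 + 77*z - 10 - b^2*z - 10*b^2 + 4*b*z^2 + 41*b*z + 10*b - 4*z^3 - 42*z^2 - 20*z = b^2*(-z - 11) + b*(4*z^2 + 41*z - 33) - 4*z^3 - 38*z^2 + 70*z + 44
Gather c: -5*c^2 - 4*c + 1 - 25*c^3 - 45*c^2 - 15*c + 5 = -25*c^3 - 50*c^2 - 19*c + 6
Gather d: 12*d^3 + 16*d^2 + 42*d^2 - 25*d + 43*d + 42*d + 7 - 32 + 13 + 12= 12*d^3 + 58*d^2 + 60*d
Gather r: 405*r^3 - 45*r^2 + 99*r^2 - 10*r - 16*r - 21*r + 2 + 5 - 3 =405*r^3 + 54*r^2 - 47*r + 4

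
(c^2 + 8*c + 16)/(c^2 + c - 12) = (c + 4)/(c - 3)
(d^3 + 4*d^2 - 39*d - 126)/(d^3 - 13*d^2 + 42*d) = (d^2 + 10*d + 21)/(d*(d - 7))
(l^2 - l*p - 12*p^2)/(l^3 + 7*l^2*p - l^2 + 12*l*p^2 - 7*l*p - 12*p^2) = (l - 4*p)/(l^2 + 4*l*p - l - 4*p)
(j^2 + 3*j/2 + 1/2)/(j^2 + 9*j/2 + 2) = (j + 1)/(j + 4)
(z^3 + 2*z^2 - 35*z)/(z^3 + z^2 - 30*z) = (z + 7)/(z + 6)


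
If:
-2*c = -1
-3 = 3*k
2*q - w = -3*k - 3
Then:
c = 1/2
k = -1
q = w/2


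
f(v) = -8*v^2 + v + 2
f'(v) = 1 - 16*v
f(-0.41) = 0.25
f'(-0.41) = 7.56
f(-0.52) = -0.68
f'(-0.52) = 9.32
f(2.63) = -50.71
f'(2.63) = -41.08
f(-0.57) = -1.17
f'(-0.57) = 10.12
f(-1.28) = -12.39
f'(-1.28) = 21.48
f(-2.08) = -34.69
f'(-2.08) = 34.28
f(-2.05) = -33.67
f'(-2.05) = 33.80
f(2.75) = -55.75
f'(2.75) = -43.00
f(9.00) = -637.00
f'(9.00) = -143.00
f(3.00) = -67.00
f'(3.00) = -47.00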